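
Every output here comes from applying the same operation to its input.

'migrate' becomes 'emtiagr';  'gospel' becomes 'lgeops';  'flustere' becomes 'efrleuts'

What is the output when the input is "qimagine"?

The transformation: reverse the string, then take characters alternately from the front and the back (1st, last, 2nd, 2nd-last, ...).
Applying both steps to "qimagine": "enigamiq", then "eqniimga".

eqniimga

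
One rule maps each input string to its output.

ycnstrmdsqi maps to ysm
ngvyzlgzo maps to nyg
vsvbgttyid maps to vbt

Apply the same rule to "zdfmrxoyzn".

zmo

In each case the input is transformed by: delete the last 2 characters, then keep one character in every 3, starting at position 1 (positions 1st, 4th, 7th, ...).
For "zdfmrxoyzn", step one produces "zdfmrxoy"; step two turns that into "zmo".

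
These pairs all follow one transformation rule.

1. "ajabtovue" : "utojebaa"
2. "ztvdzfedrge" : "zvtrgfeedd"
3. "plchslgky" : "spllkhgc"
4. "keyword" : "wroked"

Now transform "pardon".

Looking at the pairs, the operation is to sort the characters into reverse alphabetical order, then delete the first character.
For "pardon", step one produces "rponda"; step two turns that into "ponda".

ponda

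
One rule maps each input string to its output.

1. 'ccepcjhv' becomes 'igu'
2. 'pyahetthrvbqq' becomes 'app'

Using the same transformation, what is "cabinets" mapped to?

In each case the input is transformed by: shift every letter 1 place backward in the alphabet (wrapping around), then keep only the last 3 characters.
Applying both steps to "cabinets": "bzahmdsr", then "dsr".
(Check on "pyahetthrvbqq": → "oxzgdssgquapp" → "app" ✓)

dsr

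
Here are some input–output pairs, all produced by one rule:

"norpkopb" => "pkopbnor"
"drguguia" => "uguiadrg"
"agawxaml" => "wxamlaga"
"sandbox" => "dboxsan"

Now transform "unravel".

avelunr

The transformation: move the first 3 characters to the end (rotate left by 3).
"unravel" → "avelunr".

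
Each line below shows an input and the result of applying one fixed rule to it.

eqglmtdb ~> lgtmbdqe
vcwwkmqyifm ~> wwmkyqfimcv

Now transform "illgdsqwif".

glsdwqfili

The rule is to swap each adjacent pair of characters (1↔2, 3↔4, ...), then move the first 2 characters to the end (rotate left by 2).
Working it through for "illgdsqwif": intermediate "liglsdwqfi", final "glsdwqfili".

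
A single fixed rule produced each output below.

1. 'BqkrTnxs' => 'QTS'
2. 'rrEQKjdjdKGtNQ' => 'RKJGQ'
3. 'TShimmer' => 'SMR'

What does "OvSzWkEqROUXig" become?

VWQUG

Looking at the pairs, the operation is to keep one character in every 3, starting at position 2 (positions 2nd, 5th, 8th, ...), then convert every letter to uppercase.
On "OvSzWkEqROUXig" that produces "VWQUG".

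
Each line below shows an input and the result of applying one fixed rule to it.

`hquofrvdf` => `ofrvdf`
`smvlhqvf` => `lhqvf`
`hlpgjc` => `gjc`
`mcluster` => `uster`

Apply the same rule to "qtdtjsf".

tjsf

The pattern: delete the first 3 characters.
Applying that to "qtdtjsf" gives "tjsf".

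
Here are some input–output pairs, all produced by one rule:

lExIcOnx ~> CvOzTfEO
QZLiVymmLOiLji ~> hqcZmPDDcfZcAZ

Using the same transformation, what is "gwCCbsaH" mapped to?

The transformation: shift every letter 9 places backward in the alphabet (wrapping around), then flip the case of every letter.
For "gwCCbsaH", step one produces "xnTTsjrY"; step two turns that into "XNttSJRy".

XNttSJRy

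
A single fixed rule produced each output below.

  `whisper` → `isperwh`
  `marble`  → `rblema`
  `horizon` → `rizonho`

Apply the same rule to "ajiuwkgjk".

The pattern: move the first 2 characters to the end (rotate left by 2).
So "ajiuwkgjk" becomes "iuwkgjkaj".

iuwkgjkaj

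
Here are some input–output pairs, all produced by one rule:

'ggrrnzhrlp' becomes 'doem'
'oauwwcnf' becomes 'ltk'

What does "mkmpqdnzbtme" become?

What's happening: shift every letter 3 places backward in the alphabet (wrapping around), then keep one character in every 3, starting at position 1 (positions 1st, 4th, 7th, ...).
So "mkmpqdnzbtme" becomes "jmkq".

jmkq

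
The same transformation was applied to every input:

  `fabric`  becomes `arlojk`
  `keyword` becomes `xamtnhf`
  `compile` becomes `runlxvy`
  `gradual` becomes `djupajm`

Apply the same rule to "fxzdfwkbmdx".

In each case the input is transformed by: shift every letter 9 places forward in the alphabet (wrapping around), then move the last 3 characters to the front (rotate right by 3).
On "fxzdfwkbmdx": the first step gives "ogimoftkvmg", and the second then gives "vmgogimoftk".

vmgogimoftk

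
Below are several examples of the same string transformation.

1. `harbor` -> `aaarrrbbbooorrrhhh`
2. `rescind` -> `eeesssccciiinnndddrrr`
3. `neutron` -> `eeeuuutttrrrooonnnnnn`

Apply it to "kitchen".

iiitttccchhheeennnkkk

What's happening: move the first character to the end, then repeat every character 3 times.
Applying both steps to "kitchen": "itchenk", then "iiitttccchhheeennnkkk".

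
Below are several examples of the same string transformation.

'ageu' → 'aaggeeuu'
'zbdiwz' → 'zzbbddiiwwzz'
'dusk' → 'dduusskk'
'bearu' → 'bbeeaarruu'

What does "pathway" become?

ppaatthhwwaayy

Each output is the input with this applied: double every character.
So "pathway" becomes "ppaatthhwwaayy".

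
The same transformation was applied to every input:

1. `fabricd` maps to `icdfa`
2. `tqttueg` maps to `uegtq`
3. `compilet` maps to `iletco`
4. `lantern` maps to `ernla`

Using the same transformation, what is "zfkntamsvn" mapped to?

What's happening: move the first 2 characters to the end (rotate left by 2), then delete the first 2 characters.
Starting from "zfkntamsvn": after the first operation, "kntamsvnzf"; after the second, "tamsvnzf".

tamsvnzf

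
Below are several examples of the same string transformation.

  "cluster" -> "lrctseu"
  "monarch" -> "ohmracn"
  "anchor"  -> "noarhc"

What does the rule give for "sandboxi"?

The rule is to swap each adjacent pair of characters (1↔2, 3↔4, ...), then take characters alternately from the front and the back (1st, last, 2nd, 2nd-last, ...).
On "sandboxi" that produces "axsidbno".

axsidbno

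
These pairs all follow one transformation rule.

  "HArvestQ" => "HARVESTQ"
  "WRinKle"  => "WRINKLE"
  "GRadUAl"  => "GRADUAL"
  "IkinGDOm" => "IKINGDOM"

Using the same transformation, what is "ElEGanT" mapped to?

Rule — convert every letter to uppercase.
Applying that to "ElEGanT" gives "ELEGANT".

ELEGANT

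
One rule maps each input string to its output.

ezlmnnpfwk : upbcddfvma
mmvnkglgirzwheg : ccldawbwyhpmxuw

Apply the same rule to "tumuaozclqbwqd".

What's happening: shift every letter 10 places backward in the alphabet (wrapping around).
So "tumuaozclqbwqd" becomes "jkckqepsbgrmgt".

jkckqepsbgrmgt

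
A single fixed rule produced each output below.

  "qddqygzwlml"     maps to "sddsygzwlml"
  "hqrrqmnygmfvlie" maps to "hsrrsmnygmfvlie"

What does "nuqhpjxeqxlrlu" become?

nushpjxesxlrlu

Each output is the input with this applied: replace every "q" with "s".
On "nuqhpjxeqxlrlu" that produces "nushpjxesxlrlu".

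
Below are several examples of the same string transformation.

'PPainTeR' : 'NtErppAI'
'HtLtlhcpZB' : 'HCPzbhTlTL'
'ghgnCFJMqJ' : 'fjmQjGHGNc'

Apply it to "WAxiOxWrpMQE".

wRPmqewaXIoX

Rule — flip the case of every letter, then swap the front and back halves of the string.
So "WAxiOxWrpMQE" becomes "wRPmqewaXIoX".
(Check on "HtLtlhcpZB": → "hTlTLHCPzb" → "HCPzbhTlTL" ✓)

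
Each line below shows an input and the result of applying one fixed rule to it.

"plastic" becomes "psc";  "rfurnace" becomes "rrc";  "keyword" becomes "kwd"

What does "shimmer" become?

smr

Each output is the input with this applied: keep one character in every 3, starting at position 1 (positions 1st, 4th, 7th, ...).
Doing the same to "shimmer": "smr".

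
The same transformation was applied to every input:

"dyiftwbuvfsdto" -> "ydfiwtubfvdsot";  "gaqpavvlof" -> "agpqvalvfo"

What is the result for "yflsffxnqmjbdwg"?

fyslffnxmqbjwdg

What's happening: swap each adjacent pair of characters (1↔2, 3↔4, ...).
For "yflsffxnqmjbdwg" the result is "fyslffnxmqbjwdg".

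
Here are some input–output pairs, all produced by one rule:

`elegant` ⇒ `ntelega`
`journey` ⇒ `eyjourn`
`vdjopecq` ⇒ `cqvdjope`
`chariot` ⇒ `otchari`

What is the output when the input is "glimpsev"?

The transformation: move the last 2 characters to the front (rotate right by 2).
Applying that to "glimpsev" gives "evglimps".

evglimps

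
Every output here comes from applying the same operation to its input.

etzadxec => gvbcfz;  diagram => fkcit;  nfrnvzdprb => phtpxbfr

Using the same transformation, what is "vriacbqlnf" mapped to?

xtkcedsn

The transformation: shift every letter 2 places forward in the alphabet (wrapping around), then delete the last 2 characters.
"vriacbqlnf" → "xtkcedsnph" → "xtkcedsn".
(Check on "diagram": → "fkcitco" → "fkcit" ✓)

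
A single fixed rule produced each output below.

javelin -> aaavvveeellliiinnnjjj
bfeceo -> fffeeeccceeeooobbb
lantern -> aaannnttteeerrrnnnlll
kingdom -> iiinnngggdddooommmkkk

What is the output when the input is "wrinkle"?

rrriiinnnkkkllleeewww

The pattern: repeat every character 3 times, then move the first 3 characters to the end (rotate left by 3).
For "wrinkle", step one produces "wwwrrriiinnnkkkllleee"; step two turns that into "rrriiinnnkkkllleeewww".
(Check on "bfeceo": → "bbbfffeeeccceeeooo" → "fffeeeccceeeooobbb" ✓)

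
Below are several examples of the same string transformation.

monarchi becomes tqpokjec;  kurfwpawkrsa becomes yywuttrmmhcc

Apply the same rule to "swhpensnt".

yvuurppjg

Looking at the pairs, the operation is to sort the characters into reverse alphabetical order, then shift every letter 2 places forward in the alphabet (wrapping around).
Applying both steps to "swhpensnt": "wtsspnnhe", then "yvuurppjg".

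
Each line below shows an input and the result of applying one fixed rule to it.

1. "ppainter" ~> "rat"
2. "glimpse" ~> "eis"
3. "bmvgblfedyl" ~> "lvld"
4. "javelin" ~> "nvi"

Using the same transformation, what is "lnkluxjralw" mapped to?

wkxa

The rule is to move the last character to the front, then keep one character in every 3, starting at position 1 (positions 1st, 4th, 7th, ...).
Applying that to "lnkluxjralw" gives "wkxa".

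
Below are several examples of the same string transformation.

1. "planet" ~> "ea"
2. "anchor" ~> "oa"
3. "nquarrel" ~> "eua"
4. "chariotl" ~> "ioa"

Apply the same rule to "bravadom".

Rule — swap the front and back halves of the string, then keep only the vowels.
On "bravadom": the first step gives "adombrav", and the second then gives "aoa".

aoa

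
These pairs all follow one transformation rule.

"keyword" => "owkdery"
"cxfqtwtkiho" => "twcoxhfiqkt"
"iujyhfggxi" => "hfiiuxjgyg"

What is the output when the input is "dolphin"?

In each case the input is transformed by: take characters alternately from the front and the back (1st, last, 2nd, 2nd-last, ...), then move the last 2 characters to the front (rotate right by 2).
Starting from "dolphin": after the first operation, "dnoilhp"; after the second, "hpdnoil".

hpdnoil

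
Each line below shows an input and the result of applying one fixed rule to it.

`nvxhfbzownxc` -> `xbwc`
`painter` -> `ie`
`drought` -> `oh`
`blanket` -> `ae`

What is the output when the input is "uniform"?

Looking at the pairs, the operation is to keep one character in every 3, starting at position 3 (positions 3rd, 6th, 9th, ...).
"uniform" → "ir".

ir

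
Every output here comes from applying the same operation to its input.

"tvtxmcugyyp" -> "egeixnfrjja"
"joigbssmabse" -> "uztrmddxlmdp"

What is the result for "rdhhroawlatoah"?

cossczlhwlezls

The pattern: shift every letter 11 places forward in the alphabet (wrapping around).
On "rdhhroawlatoah" that produces "cossczlhwlezls".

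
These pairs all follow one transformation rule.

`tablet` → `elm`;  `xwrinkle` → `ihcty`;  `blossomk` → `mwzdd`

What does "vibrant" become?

gtmc

The pattern: shift every letter 11 places forward in the alphabet (wrapping around), then delete the last 3 characters.
Starting from "vibrant": after the first operation, "gtmclye"; after the second, "gtmc".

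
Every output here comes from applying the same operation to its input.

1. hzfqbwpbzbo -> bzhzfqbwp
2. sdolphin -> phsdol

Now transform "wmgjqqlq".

qqwmgj

What's happening: delete the last 2 characters, then move the last 2 characters to the front (rotate right by 2).
For "wmgjqqlq", step one produces "wmgjqq"; step two turns that into "qqwmgj".
(Check on "hzfqbwpbzbo": → "hzfqbwpbz" → "bzhzfqbwp" ✓)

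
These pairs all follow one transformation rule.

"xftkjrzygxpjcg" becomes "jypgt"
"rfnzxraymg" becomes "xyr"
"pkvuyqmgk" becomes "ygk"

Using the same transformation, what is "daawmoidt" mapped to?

mda

What's happening: move the first 3 characters to the end (rotate left by 3), then keep one character in every 3, starting at position 2 (positions 2nd, 5th, 8th, ...).
On "daawmoidt" that produces "mda".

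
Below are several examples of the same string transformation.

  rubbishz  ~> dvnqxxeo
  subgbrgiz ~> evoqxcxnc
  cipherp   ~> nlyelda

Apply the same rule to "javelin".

Looking at the pairs, the operation is to move the last 2 characters to the front (rotate right by 2), then shift every letter 4 places backward in the alphabet (wrapping around).
Working it through for "javelin": intermediate "injavel", final "ejfwrah".
(Check on "subgbrgiz": → "izsubgbrg" → "evoqxcxnc" ✓)

ejfwrah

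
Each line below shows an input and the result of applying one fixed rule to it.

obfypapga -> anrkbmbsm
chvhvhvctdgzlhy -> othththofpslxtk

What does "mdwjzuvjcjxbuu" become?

The transformation: shift every letter 12 places forward in the alphabet (wrapping around).
Applying that to "mdwjzuvjcjxbuu" gives "ypivlghvovjngg".

ypivlghvovjngg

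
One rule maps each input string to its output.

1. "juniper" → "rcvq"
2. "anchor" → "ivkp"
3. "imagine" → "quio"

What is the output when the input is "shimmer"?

apqu

What's happening: shift every letter 8 places forward in the alphabet (wrapping around), then keep only the first 4 characters.
"shimmer" → "apqu".
(Check on "imagine": → "quioqvm" → "quio" ✓)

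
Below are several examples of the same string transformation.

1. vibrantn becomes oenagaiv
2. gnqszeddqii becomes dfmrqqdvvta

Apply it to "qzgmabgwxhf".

The rule is to shift every letter 13 places forward in the alphabet (wrapping around) — i.e. ROT13, then move the first 2 characters to the end (rotate left by 2).
Starting from "qzgmabgwxhf": after the first operation, "dmtznotjkus"; after the second, "tznotjkusdm".

tznotjkusdm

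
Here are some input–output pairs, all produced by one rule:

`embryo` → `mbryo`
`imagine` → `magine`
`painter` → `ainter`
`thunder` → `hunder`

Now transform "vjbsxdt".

The pattern: delete the first character.
So "vjbsxdt" becomes "jbsxdt".

jbsxdt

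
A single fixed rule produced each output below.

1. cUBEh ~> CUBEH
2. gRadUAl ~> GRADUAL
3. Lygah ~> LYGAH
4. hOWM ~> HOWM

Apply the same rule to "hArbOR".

What's happening: convert every letter to uppercase.
Doing the same to "hArbOR": "HARBOR".

HARBOR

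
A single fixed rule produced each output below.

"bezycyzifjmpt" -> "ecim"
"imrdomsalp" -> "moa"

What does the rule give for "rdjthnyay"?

In each case the input is transformed by: keep one character in every 3, starting at position 2 (positions 2nd, 5th, 8th, ...).
For "rdjthnyay" the result is "dha".

dha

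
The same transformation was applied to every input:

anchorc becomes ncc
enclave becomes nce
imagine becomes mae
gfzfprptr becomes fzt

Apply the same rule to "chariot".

hat

The rule is to swap each adjacent pair of characters (1↔2, 3↔4, ...), then keep one character in every 3, starting at position 1 (positions 1st, 4th, 7th, ...).
"chariot" → "hcraoit" → "hat".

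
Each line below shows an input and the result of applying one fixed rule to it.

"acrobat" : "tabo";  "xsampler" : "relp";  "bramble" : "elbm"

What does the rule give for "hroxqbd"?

The rule is to reverse the string, then keep only the first 4 characters.
On "hroxqbd": the first step gives "dbqxorh", and the second then gives "dbqx".

dbqx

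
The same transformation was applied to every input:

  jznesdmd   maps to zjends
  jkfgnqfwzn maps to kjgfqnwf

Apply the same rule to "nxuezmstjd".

xneumzts

The rule is to delete the last 2 characters, then swap each adjacent pair of characters (1↔2, 3↔4, ...).
For "nxuezmstjd", step one produces "nxuezmst"; step two turns that into "xneumzts".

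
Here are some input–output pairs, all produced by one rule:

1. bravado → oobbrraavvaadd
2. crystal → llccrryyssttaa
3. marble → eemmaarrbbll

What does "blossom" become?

The rule is to move the last character to the front, then double every character.
Working it through for "blossom": intermediate "mblosso", final "mmbblloossssoo".

mmbblloossssoo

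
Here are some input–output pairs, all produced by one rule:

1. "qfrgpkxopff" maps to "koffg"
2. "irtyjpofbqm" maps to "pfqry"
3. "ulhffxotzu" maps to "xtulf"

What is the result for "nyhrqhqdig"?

hdgyr

In each case the input is transformed by: keep every other character starting from the second (positions 2nd, 4th, 6th, ...), then move the last 3 characters to the front (rotate right by 3).
"nyhrqhqdig" → "yrhdg" → "hdgyr".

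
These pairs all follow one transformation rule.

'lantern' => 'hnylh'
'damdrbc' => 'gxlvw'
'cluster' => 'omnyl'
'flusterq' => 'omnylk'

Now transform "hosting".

Looking at the pairs, the operation is to shift every letter 6 places backward in the alphabet (wrapping around), then delete the first 2 characters.
Applying both steps to "hosting": "bimncha", then "mncha".

mncha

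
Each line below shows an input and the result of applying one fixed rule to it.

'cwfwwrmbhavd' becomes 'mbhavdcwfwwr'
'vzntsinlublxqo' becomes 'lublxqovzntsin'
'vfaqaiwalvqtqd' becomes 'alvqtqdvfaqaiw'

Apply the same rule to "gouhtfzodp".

fzodpgouht

The transformation: swap the front and back halves of the string.
Applying that to "gouhtfzodp" gives "fzodpgouht".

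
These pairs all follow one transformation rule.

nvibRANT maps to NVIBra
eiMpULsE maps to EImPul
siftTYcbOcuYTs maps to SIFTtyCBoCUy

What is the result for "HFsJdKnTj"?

Rule — flip the case of every letter, then delete the last 2 characters.
Applying both steps to "HFsJdKnTj": "hfSjDkNtJ", then "hfSjDkN".
(Check on "eiMpULsE": → "EImPulSe" → "EImPul" ✓)

hfSjDkN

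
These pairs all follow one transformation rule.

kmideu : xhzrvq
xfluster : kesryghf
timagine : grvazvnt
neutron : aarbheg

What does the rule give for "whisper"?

jeurvcf

The rule is to shift every letter 13 places forward in the alphabet (wrapping around) — i.e. ROT13, then take characters alternately from the front and the back (1st, last, 2nd, 2nd-last, ...).
Applying that to "whisper" gives "jeurvcf".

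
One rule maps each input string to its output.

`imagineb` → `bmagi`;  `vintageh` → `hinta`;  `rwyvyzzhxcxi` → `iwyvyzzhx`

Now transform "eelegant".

teleg

Rule — swap the first and last characters, then delete the last 3 characters.
"eelegant" → "telegane" → "teleg".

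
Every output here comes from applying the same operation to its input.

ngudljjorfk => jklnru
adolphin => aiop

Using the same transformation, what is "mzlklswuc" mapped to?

cllmw

Rule — keep every other character starting from the first (positions 1st, 3rd, 5th, ...), then sort the characters into alphabetical order.
Working it through for "mzlklswuc": intermediate "mllwc", final "cllmw".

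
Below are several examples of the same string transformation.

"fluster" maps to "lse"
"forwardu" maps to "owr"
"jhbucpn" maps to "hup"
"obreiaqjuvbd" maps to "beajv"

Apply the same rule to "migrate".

irt

In each case the input is transformed by: delete the last character, then keep every other character starting from the second (positions 2nd, 4th, 6th, ...).
For "migrate", step one produces "migrat"; step two turns that into "irt".
(Check on "forwardu": → "forward" → "owr" ✓)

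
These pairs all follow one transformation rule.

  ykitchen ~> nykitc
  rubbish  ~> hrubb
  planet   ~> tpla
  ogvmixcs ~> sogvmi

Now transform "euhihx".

Looking at the pairs, the operation is to move the last 3 characters to the front (rotate right by 3), then delete the first 2 characters.
Applying both steps to "euhihx": "ihxeuh", then "xeuh".

xeuh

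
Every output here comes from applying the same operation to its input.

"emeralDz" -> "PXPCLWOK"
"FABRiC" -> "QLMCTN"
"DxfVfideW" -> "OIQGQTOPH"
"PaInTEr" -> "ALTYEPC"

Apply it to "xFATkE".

Rule — shift every letter 11 places forward in the alphabet (wrapping around), then convert every letter to uppercase.
Applying both steps to "xFATkE": "iQLEvP", then "IQLEVP".

IQLEVP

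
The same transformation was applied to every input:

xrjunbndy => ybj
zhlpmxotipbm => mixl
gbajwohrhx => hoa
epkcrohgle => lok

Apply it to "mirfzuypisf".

Looking at the pairs, the operation is to keep one character in every 3, starting at position 3 (positions 3rd, 6th, 9th, ...), then reverse the string.
On "mirfzuypisf": the first step gives "rui", and the second then gives "iur".

iur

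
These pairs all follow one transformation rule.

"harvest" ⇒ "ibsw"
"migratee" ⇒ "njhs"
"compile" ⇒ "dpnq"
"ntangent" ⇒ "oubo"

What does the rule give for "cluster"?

What's happening: shift every letter 1 place forward in the alphabet (wrapping around), then keep only the first 4 characters.
On "cluster": the first step gives "dmvtufs", and the second then gives "dmvt".

dmvt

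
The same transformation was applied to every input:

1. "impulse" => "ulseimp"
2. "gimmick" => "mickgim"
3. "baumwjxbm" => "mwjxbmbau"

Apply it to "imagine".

The rule is to move the first 3 characters to the end (rotate left by 3).
"imagine" → "gineima".

gineima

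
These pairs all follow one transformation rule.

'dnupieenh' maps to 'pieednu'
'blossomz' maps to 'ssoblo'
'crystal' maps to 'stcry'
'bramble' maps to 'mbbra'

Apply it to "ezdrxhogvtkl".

The transformation: delete the last 2 characters, then move the first 3 characters to the end (rotate left by 3).
On "ezdrxhogvtkl": the first step gives "ezdrxhogvt", and the second then gives "rxhogvtezd".
(Check on "bramble": → "bramb" → "mbbra" ✓)

rxhogvtezd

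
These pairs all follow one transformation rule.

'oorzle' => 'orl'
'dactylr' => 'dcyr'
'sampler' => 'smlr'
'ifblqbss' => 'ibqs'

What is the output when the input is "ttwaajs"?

Rule — keep every other character starting from the first (positions 1st, 3rd, 5th, ...).
So "ttwaajs" becomes "twas".

twas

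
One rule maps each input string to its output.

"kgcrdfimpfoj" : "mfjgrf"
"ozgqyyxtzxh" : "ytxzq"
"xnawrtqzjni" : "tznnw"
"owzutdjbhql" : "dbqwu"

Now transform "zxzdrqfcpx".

Looking at the pairs, the operation is to keep every other character starting from the second (positions 2nd, 4th, 6th, ...), then move the last 3 characters to the front (rotate right by 3).
For "zxzdrqfcpx", step one produces "xdqcx"; step two turns that into "qcxxd".

qcxxd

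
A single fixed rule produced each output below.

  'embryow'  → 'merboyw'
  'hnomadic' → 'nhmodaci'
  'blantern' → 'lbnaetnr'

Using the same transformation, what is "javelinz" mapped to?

Looking at the pairs, the operation is to swap each adjacent pair of characters (1↔2, 3↔4, ...).
For "javelinz" the result is "ajevilzn".

ajevilzn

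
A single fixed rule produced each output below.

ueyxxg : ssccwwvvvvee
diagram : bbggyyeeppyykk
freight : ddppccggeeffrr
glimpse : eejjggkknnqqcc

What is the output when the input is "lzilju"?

jjxxggjjhhss

The pattern: double every character, then shift every letter 2 places backward in the alphabet (wrapping around).
Doing the same to "lzilju": "jjxxggjjhhss".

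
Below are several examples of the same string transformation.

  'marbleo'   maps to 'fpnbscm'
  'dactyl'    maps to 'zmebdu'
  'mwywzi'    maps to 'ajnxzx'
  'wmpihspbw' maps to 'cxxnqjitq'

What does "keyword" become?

What's happening: move the last 2 characters to the front (rotate right by 2), then shift every letter 1 place forward in the alphabet (wrapping around).
On "keyword" that produces "selfzxp".

selfzxp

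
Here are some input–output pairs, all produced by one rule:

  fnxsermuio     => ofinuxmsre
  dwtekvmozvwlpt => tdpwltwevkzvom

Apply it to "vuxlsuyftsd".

The rule is to reverse the string, then take characters alternately from the front and the back (1st, last, 2nd, 2nd-last, ...).
Starting from "vuxlsuyftsd": after the first operation, "dstfyuslxuv"; after the second, "dvsutxflysu".

dvsutxflysu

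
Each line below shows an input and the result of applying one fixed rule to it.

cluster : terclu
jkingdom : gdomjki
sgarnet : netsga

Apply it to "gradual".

ualgra

The rule is to move the first 3 characters to the end (rotate left by 3), then delete the first character.
On "gradual": the first step gives "dualgra", and the second then gives "ualgra".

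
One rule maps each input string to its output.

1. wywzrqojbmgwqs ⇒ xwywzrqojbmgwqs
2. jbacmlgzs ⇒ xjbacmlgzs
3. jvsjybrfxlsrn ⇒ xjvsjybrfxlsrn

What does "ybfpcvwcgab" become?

xybfpcvwcgab

The transformation: prepend "x".
Applying that to "ybfpcvwcgab" gives "xybfpcvwcgab".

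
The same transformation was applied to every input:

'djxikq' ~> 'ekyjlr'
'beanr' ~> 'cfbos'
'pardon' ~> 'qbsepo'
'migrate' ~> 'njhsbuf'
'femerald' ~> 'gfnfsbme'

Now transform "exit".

fyju

Each output is the input with this applied: shift every letter 1 place forward in the alphabet (wrapping around).
On "exit" that produces "fyju".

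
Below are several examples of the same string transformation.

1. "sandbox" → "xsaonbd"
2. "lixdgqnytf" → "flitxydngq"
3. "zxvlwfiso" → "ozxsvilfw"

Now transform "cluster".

Rule — swap the first and last characters, then take characters alternately from the front and the back (1st, last, 2nd, 2nd-last, ...).
On "cluster": the first step gives "rlustec", and the second then gives "rcleuts".

rcleuts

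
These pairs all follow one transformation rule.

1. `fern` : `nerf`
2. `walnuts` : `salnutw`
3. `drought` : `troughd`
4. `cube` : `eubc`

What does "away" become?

The transformation: swap the first and last characters.
Applying that to "away" gives "ywaa".

ywaa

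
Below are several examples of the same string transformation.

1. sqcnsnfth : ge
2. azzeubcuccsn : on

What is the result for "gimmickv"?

Looking at the pairs, the operation is to shift every letter 12 places backward in the alphabet (wrapping around), then keep only the first 2 characters.
"gimmickv" → "uwaawqyj" → "uw".

uw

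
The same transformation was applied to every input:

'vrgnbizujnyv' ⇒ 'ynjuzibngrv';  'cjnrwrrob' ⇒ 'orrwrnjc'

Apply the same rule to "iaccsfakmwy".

The pattern: reverse the string, then delete the first character.
"iaccsfakmwy" → "ywmkafsccai" → "wmkafsccai".

wmkafsccai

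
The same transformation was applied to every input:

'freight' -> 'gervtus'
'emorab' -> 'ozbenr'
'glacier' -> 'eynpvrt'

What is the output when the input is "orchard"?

qepuneb

The transformation: swap the first and last characters, then shift every letter 13 places forward in the alphabet (wrapping around) — i.e. ROT13.
Working it through for "orchard": intermediate "drcharo", final "qepuneb".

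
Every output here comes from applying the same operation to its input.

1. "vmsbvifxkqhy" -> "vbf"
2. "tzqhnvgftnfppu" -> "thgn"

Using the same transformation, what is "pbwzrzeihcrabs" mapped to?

The pattern: delete the last 3 characters, then keep one character in every 3, starting at position 1 (positions 1st, 4th, 7th, ...).
Applying both steps to "pbwzrzeihcrabs": "pbwzrzeihcr", then "pzec".

pzec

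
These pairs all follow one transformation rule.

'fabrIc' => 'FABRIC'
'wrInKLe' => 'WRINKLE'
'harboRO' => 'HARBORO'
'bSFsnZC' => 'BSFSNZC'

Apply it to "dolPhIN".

The rule is to convert every letter to uppercase.
Applying that to "dolPhIN" gives "DOLPHIN".

DOLPHIN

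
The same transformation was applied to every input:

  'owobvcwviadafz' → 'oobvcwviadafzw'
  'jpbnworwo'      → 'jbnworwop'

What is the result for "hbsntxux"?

The transformation: move the first character to the end, then swap the first and last characters.
Working it through for "hbsntxux": intermediate "bsntxuxh", final "hsntxuxb".

hsntxuxb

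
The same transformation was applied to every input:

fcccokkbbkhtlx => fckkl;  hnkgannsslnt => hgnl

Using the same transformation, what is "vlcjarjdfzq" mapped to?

What's happening: keep one character in every 3, starting at position 1 (positions 1st, 4th, 7th, ...).
So "vlcjarjdfzq" becomes "vjjz".

vjjz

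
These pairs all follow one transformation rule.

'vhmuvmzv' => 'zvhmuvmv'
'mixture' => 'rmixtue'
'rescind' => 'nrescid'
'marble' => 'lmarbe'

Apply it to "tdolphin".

itdolphn

Each output is the input with this applied: move the last character to the front, then swap the first and last characters.
On "tdolphin": the first step gives "ntdolphi", and the second then gives "itdolphn".
(Check on "marble": → "emarbl" → "lmarbe" ✓)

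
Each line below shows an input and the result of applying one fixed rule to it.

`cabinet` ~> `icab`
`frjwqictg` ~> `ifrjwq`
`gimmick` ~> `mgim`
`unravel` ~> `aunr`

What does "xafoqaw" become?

oxaf

In each case the input is transformed by: delete the last 3 characters, then move the last character to the front.
"xafoqaw" → "xafo" → "oxaf".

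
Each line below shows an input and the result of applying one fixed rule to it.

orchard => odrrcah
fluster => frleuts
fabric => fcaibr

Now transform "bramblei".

The pattern: take characters alternately from the front and the back (1st, last, 2nd, 2nd-last, ...).
Applying that to "bramblei" gives "birealmb".

birealmb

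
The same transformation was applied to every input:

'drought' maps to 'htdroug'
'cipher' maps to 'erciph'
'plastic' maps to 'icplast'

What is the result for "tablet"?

ettabl

In each case the input is transformed by: move the last 2 characters to the front (rotate right by 2).
So "tablet" becomes "ettabl".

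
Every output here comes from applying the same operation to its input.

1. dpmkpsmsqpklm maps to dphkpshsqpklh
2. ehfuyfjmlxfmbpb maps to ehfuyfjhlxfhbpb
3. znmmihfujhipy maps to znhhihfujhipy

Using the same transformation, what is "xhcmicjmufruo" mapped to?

What's happening: replace every "m" with "h".
Applying that to "xhcmicjmufruo" gives "xhchicjhufruo".

xhchicjhufruo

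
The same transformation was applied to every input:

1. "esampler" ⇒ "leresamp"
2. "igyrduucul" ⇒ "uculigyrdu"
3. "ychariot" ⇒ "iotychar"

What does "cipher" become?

In each case the input is transformed by: move the first character to the end, then swap the front and back halves of the string.
Applying both steps to "cipher": "ipherc", then "erciph".

erciph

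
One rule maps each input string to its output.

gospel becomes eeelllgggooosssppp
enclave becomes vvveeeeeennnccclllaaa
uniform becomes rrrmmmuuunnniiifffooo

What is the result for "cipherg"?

The pattern: move the last 2 characters to the front (rotate right by 2), then repeat every character 3 times.
On "cipherg": the first step gives "rgciphe", and the second then gives "rrrgggccciiippphhheee".
(Check on "enclave": → "veencla" → "vvveeeeeennnccclllaaa" ✓)

rrrgggccciiippphhheee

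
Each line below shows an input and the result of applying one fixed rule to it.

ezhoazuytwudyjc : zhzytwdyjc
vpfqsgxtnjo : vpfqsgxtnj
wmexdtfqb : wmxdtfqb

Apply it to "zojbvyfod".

Looking at the pairs, the operation is to remove every vowel.
For "zojbvyfod" the result is "zjbvyfd".

zjbvyfd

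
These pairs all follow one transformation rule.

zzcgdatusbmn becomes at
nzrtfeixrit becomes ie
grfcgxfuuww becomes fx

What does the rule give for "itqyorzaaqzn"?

In each case the input is transformed by: take characters alternately from the front and the back (1st, last, 2nd, 2nd-last, ...), then keep only the last 2 characters.
Working it through for "itqyorzaaqzn": intermediate "intzqqyaoarz", final "rz".

rz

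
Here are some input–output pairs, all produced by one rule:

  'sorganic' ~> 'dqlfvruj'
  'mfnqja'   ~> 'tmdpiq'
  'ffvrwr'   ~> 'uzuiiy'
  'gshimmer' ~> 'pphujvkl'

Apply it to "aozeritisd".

lwlvgdrchu

Rule — shift every letter 3 places forward in the alphabet (wrapping around), then swap the front and back halves of the string.
Applying both steps to "aozeritisd": "drchulwlvg", then "lwlvgdrchu".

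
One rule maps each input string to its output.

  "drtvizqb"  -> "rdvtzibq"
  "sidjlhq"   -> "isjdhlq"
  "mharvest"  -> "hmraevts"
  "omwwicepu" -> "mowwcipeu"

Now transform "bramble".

rbmalbe

Looking at the pairs, the operation is to swap each adjacent pair of characters (1↔2, 3↔4, ...).
On "bramble" that produces "rbmalbe".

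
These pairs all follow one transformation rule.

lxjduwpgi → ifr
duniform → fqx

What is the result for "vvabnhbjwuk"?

gyuv

The pattern: keep one character in every 3, starting at position 2 (positions 2nd, 5th, 8th, ...), then shift every letter 11 places forward in the alphabet (wrapping around).
Working it through for "vvabnhbjwuk": intermediate "vnjk", final "gyuv".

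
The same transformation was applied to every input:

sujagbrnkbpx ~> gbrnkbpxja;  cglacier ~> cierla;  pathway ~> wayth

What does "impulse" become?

What's happening: delete the first 2 characters, then move the first 2 characters to the end (rotate left by 2).
"impulse" → "pulse" → "lsepu".

lsepu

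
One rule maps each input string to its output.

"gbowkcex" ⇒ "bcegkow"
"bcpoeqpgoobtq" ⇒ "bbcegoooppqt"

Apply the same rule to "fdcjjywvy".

cdfjjvwy

What's happening: delete the last character, then sort the characters into alphabetical order.
Applying both steps to "fdcjjywvy": "fdcjjywv", then "cdfjjvwy".
(Check on "gbowkcex": → "gbowkce" → "bcegkow" ✓)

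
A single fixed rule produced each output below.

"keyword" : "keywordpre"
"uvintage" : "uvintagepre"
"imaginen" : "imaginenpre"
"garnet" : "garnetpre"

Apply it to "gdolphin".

gdolphinpre

What's happening: append "pre".
"gdolphin" → "gdolphinpre".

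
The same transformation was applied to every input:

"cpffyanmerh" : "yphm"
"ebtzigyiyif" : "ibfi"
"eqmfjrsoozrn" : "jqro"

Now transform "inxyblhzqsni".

The pattern: keep one character in every 3, starting at position 2 (positions 2nd, 5th, 8th, ...), then swap each adjacent pair of characters (1↔2, 3↔4, ...).
Working it through for "inxyblhzqsni": intermediate "nbzn", final "bnnz".
(Check on "ebtzigyiyif": → "biif" → "ibfi" ✓)

bnnz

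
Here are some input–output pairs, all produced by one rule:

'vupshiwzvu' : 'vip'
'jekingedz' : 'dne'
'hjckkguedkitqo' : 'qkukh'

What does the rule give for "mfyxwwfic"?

In each case the input is transformed by: reverse the string, then keep one character in every 3, starting at position 2 (positions 2nd, 5th, 8th, ...).
"mfyxwwfic" → "iwf".

iwf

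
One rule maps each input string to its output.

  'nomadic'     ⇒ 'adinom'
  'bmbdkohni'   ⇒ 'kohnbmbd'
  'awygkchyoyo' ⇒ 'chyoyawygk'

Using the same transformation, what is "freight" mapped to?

ighfre

In each case the input is transformed by: delete the last character, then swap the front and back halves of the string.
Applying both steps to "freight": "freigh", then "ighfre".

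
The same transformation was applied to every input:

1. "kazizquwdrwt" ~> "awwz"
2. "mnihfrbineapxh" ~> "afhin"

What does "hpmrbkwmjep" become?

bmpp

The rule is to keep one character in every 3, starting at position 2 (positions 2nd, 5th, 8th, ...), then sort the characters into alphabetical order.
Starting from "hpmrbkwmjep": after the first operation, "pbmp"; after the second, "bmpp".
(Check on "mnihfrbineapxh": → "nfiah" → "afhin" ✓)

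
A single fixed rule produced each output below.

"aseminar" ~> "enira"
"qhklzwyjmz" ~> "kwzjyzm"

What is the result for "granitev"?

ative

The pattern: swap each adjacent pair of characters (1↔2, 3↔4, ...), then delete the first 3 characters.
"granitev" → "rgnative" → "ative".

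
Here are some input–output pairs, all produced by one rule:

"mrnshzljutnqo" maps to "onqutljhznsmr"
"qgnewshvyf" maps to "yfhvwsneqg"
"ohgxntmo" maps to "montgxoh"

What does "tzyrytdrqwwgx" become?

Each output is the input with this applied: swap each adjacent pair of characters (1↔2, 3↔4, ...), then reverse the string.
"tzyrytdrqwwgx" → "ztrytyrdwqgwx" → "xwgqwdrytyrtz".
(Check on "ohgxntmo": → "hoxgtnom" → "montgxoh" ✓)

xwgqwdrytyrtz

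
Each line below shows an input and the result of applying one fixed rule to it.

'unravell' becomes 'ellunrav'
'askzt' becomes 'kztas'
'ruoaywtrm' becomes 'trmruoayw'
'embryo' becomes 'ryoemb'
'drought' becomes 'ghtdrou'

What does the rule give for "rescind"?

Looking at the pairs, the operation is to move the last 3 characters to the front (rotate right by 3).
So "rescind" becomes "indresc".

indresc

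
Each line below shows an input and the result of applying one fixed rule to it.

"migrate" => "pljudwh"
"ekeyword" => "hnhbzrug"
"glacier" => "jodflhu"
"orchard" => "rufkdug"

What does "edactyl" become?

hgdfwbo

Looking at the pairs, the operation is to shift every letter 3 places forward in the alphabet (wrapping around).
On "edactyl" that produces "hgdfwbo".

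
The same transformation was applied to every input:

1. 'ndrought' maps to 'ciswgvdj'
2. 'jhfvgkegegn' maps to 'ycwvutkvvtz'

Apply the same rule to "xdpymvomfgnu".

mjscevnubbkd

Rule — shift every letter 11 places backward in the alphabet (wrapping around), then take characters alternately from the front and the back (1st, last, 2nd, 2nd-last, ...).
Applying both steps to "xdpymvomfgnu": "msenbkdbuvcj", then "mjscevnubbkd".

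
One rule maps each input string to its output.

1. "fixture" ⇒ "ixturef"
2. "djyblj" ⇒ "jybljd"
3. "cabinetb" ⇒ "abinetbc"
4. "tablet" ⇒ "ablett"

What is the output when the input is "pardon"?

ardonp

The rule is to move the first character to the end.
On "pardon" that produces "ardonp".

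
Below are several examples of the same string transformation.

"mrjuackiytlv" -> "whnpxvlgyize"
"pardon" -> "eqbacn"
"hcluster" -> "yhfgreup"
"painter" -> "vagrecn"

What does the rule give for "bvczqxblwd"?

Each output is the input with this applied: shift every letter 13 places forward in the alphabet (wrapping around) — i.e. ROT13, then move the first 2 characters to the end (rotate left by 2).
Working it through for "bvczqxblwd": intermediate "oipmdkoyjq", final "pmdkoyjqoi".

pmdkoyjqoi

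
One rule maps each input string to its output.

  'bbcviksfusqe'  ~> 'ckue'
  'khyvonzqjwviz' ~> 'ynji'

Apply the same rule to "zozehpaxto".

zpt

In each case the input is transformed by: keep one character in every 3, starting at position 3 (positions 3rd, 6th, 9th, ...).
For "zozehpaxto" the result is "zpt".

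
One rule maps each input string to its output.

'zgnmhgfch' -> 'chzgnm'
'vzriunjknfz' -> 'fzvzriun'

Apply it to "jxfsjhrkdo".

dojxfsj

The transformation: move the last 2 characters to the front (rotate right by 2), then delete the last 3 characters.
So "jxfsjhrkdo" becomes "dojxfsj".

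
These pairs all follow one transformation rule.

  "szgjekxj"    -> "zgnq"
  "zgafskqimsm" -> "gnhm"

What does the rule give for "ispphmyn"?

pzww

In each case the input is transformed by: shift every letter 7 places forward in the alphabet (wrapping around), then keep only the first 4 characters.
On "ispphmyn": the first step gives "pzwwotfu", and the second then gives "pzww".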